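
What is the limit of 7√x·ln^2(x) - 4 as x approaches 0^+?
The product is a 0·∞ indeterminate form at x → 0⁺.
Rewrite the product as 7·ln^2(x) / x^(-1/2) and apply L'Hôpital, or use the standard hierarchy x^(-1/2) ≫ |ln x|^2 as x → 0⁺.
The indeterminate product → 0, so the limit = -4.

Final answer: -4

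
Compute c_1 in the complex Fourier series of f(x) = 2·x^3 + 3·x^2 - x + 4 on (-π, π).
Compute the real Fourier coefficients first: a_1 = -12, b_1 = -26 + 4·π^2.
Then c_1 = (a_1 − i·b_1)/2 = -6 - 2·i·π^2 + 13·i.

Final answer: -6 - 2·i·π^2 + 13·i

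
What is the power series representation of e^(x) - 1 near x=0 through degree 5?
x^5/120 + x^4/24 + x^3/6 + x^2/2 + x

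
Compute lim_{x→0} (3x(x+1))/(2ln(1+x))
Both numerator and denominator → 0 as x → 0; this is a 0/0 indeterminate form.
Expand each to leading order near x = 0: numerator ~ 3·x, denominator ~ 2·x.
The limit of the ratio is 3/2.

Final answer: 3/2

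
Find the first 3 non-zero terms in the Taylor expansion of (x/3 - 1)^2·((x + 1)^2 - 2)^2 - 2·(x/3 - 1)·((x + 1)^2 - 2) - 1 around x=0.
14·x^3/9 + 49·x^2/9 - 2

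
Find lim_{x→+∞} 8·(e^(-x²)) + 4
Evaluate the dominant behaviour as x → +∞; each term tends to a finite value or vanishes.
Limit = 4.

Final answer: 4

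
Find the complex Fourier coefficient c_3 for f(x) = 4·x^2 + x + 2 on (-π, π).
Compute the real Fourier coefficients first: a_3 = -16/9, b_3 = 2/3.
Then c_3 = (a_3 − i·b_3)/2 = -8/9 - i/3.

Final answer: -8/9 - i/3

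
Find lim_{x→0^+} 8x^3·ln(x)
This is a 0·∞ indeterminate form at x → 0⁺.
Rewrite the product as 8·ln(x) / x^(-3) and apply L'Hôpital, or use the standard hierarchy x^(-3) ≫ |ln x| as x → 0⁺.
The indeterminate product → 0, so the limit = 0.

Final answer: 0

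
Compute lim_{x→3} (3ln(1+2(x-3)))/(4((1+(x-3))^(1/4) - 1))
Both numerator and denominator → 0 as x → 3; this is a 0/0 indeterminate form.
Expand each to leading order near x = 3: numerator ~ 6·(x - 3), denominator ~ (x - 3).
The limit of the ratio is 6.

Final answer: 6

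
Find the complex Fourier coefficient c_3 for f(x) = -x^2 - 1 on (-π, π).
Compute the real Fourier coefficients first: a_3 = 4/9, b_3 = 0.
Then c_3 = (a_3 − i·b_3)/2 = 2/9.

Final answer: 2/9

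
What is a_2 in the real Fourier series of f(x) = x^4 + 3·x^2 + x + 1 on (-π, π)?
a_2 = (1/π) ∫_{-π}^{π} f(x)·cos(2x) dx.
Evaluate the integral (use parity and integration by parts as needed): a_2 = 2·π^2.

Final answer: 2·π^2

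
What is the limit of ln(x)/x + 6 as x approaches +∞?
The quotient is an ∞/∞ indeterminate form as x → +∞.
The polynomial denominator x dominates the logarithmic numerator (any positive power of x ≫ ln(x) as x → ∞), so the quotient → 0.
Adding the constant: 0 + 6 = 6. Limit = 6.

Final answer: 6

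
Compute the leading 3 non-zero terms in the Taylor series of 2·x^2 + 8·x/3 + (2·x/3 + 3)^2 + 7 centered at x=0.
22·x^2/9 + 20·x/3 + 16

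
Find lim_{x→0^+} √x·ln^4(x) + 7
The product is a 0·∞ indeterminate form at x → 0⁺.
Rewrite the product as ln^4(x) / x^(-1/2) and apply L'Hôpital, or use the standard hierarchy x^(-1/2) ≫ |ln x|^4 as x → 0⁺.
The indeterminate product → 0, so the limit = 7.

Final answer: 7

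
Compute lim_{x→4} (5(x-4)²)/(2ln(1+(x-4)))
Both numerator and denominator → 0 as x → 4; this is a 0/0 indeterminate form.
Expand each to leading order near x = 4: numerator ~ 5·(x - 4)^2, denominator ~ 2·(x - 4).
The limit of the ratio is 0.

Final answer: 0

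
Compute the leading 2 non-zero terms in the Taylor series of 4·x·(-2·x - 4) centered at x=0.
-8·x^2 - 16·x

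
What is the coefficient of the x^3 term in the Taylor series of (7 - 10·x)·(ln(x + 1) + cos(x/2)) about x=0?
Expand to order 3: (7 - 10·x)·(ln(x + 1) + cos(x/2)) = 103·x^3/12 - 115·x^2/8 - 3·x + 7 + O(x^4).
The coefficient of x^3 is 103/12.

Final answer: 103/12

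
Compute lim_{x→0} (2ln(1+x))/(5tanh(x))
Both numerator and denominator → 0 as x → 0; this is a 0/0 indeterminate form.
Expand each to leading order near x = 0: numerator ~ 2·x, denominator ~ 5·x.
The limit of the ratio is 2/5.

Final answer: 2/5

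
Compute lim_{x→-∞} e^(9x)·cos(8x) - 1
Evaluate the dominant behaviour as x → -∞; each term tends to a finite value or vanishes.
Limit = -1.

Final answer: -1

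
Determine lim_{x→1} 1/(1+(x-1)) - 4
Direct substitution at x = 1 gives -3.

Final answer: -3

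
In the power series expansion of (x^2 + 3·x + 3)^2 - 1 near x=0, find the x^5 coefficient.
Expand to order 5: (x^2 + 3·x + 3)^2 - 1 = x^4 + 6·x^3 + 15·x^2 + 18·x + 8 + O(x^6).
The coefficient of x^5 is 0.

Final answer: 0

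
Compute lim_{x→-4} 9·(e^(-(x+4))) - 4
Direct substitution at x = -4 gives 5.

Final answer: 5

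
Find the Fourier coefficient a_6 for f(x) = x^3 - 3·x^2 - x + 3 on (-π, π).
a_6 = (1/π) ∫_{-π}^{π} f(x)·cos(6x) dx.
Evaluate the integral (use parity and integration by parts as needed): a_6 = -1/3.

Final answer: -1/3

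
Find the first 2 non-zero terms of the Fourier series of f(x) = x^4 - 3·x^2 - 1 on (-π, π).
(60 - 8·π^2)·cos(x) - π^2 - 1 + π^4/5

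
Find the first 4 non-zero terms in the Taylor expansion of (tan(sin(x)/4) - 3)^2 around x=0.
7·x^3/32 + x^2/16 - 3·x/2 + 9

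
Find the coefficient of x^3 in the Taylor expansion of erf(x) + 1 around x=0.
Expand to order 3: erf(x) + 1 = -2·x^3/(3·√(π)) + 2·x/√(π) + 1 + O(x^4).
The coefficient of x^3 is -2/(3·√(π)).

Final answer: -2/(3·√(π))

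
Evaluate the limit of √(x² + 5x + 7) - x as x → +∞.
This is an ∞ − ∞ indeterminate form.
Multiply and divide by the conjugate √(x²+5x + 7) + x; the x² terms cancel, leaving (5x + 7)/(√(x²+5x + 7)+x) → 5/2.
Limit = 5/2.

Final answer: 5/2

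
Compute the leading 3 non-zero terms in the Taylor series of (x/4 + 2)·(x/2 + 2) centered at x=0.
x^2/8 + 3·x/2 + 4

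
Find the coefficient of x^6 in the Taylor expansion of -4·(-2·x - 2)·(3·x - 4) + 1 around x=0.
Expand to order 6: -4·(-2·x - 2)·(3·x - 4) + 1 = 24·x^2 - 8·x - 31 + O(x^7).
The coefficient of x^6 is 0.

Final answer: 0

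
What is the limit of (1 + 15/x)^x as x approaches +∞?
As x → +∞: this is the defining limit (1 + 15/x)^x → e^15.
Limit = e^(15).

Final answer: e^(15)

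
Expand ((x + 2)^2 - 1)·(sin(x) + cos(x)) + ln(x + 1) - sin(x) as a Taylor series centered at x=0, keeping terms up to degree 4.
-31·x^4/24 - x^3 + 3·x^2 + 7·x + 3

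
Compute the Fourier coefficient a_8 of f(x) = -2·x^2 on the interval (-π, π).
a_8 = (1/π) ∫_{-π}^{π} f(x)·cos(8x) dx.
Evaluate the integral (use parity and integration by parts as needed): a_8 = -1/8.

Final answer: -1/8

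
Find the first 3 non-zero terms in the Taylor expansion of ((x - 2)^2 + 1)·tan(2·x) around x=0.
46·x^3/3 - 8·x^2 + 10·x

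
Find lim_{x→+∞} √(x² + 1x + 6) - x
This is an ∞ − ∞ indeterminate form.
Multiply and divide by the conjugate √(x²+1x + 6) + x; the x² terms cancel, leaving (1x + 6)/(√(x²+1x + 6)+x) → 1/2.
Limit = 1/2.

Final answer: 1/2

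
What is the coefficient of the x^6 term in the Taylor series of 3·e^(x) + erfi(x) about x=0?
Expand to order 6: 3·e^(x) + erfi(x) = x^6/240 + x^5·(1/40 + 1/(5·√(π))) + x^4/8 + x^3·(2/(3·√(π)) + 1/2) + 3·x^2/2 + x·(2/√(π) + 3) + 3 + O(x^7).
The coefficient of x^6 is 1/240.

Final answer: 1/240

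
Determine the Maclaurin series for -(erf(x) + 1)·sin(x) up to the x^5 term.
-x^5/120 + x^4/√(π) + x^3/6 - 2·x^2/√(π) - x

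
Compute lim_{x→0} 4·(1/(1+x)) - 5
Direct substitution at x = 0 gives -1.

Final answer: -1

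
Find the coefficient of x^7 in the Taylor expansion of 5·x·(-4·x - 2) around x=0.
Expand to order 7: 5·x·(-4·x - 2) = -20·x^2 - 10·x + O(x^8).
The coefficient of x^7 is 0.

Final answer: 0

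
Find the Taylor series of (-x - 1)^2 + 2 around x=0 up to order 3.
x^2 + 2·x + 3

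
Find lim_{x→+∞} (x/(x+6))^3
As x → +∞: x/(x+6) = 1/(1 + 6/x) → 1, and the 3rd power of a limit-1 base also → 1.
Limit = 1.

Final answer: 1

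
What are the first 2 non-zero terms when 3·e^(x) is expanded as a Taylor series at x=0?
3·x + 3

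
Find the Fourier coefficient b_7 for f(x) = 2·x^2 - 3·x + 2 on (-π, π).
b_7 = (1/π) ∫_{-π}^{π} f(x)·sin(7x) dx.
Evaluate the integral (use parity and integration by parts as needed): b_7 = -6/7.

Final answer: -6/7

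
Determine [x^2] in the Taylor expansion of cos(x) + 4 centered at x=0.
Expand to order 2: cos(x) + 4 = 5 - x^2/2 + O(x^3).
The coefficient of x^2 is -1/2.

Final answer: -1/2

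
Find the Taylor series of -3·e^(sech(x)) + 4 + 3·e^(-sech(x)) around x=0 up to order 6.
x^6·(e^(-1)/240 + 151·e/240) + x^4·(-e - e^(-1)/4) + x^2·(3·e^(-1)/2 + 3·e/2) - 3·e + 3·e^(-1) + 4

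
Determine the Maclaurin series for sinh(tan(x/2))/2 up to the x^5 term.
37·x^5/7680 + x^3/32 + x/4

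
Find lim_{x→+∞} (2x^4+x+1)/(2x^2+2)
This is an ∞/∞ indeterminate form as x → +∞.
Divide numerator and denominator by x^4 and let the lower-order terms vanish; the numerator's degree 4 exceeds the denominator's degree 2, so the quotient diverges.
Limit = ∞.

Final answer: ∞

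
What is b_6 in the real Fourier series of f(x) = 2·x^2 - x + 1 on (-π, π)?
b_6 = (1/π) ∫_{-π}^{π} f(x)·sin(6x) dx.
Evaluate the integral (use parity and integration by parts as needed): b_6 = 1/3.

Final answer: 1/3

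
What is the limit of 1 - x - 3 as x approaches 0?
Direct substitution at x = 0 gives -2.

Final answer: -2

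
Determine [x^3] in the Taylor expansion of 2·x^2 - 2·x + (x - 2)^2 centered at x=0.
Expand to order 3: 2·x^2 - 2·x + (x - 2)^2 = 3·x^2 - 6·x + 4 + O(x^4).
The coefficient of x^3 is 0.

Final answer: 0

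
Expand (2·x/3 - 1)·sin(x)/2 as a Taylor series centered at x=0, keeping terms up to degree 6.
x^6/360 - x^5/240 - x^4/18 + x^3/12 + x^2/3 - x/2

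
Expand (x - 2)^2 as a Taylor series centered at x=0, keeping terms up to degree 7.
x^2 - 4·x + 4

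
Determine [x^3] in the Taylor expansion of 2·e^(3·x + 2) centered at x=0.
Expand to order 3: 2·e^(3·x + 2) = 9·x^3·e^(2) + 9·x^2·e^(2) + 6·x·e^(2) + 2·e^(2) + O(x^4).
The coefficient of x^3 is 9·e^(2).

Final answer: 9·e^(2)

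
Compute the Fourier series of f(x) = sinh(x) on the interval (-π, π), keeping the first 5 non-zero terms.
sin(x)·sinh(π)/π - 4·sin(2·x)·sinh(π)/(5·π) + 3·sin(3·x)·sinh(π)/(5·π) - 8·sin(4·x)·sinh(π)/(17·π) + 5·sin(5·x)·sinh(π)/(13·π)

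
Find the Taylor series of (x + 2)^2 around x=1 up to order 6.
9 + 6·(x - 1) + (x - 1)^2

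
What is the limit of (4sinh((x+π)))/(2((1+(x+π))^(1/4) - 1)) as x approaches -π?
Both numerator and denominator → 0 as x → -π; this is a 0/0 indeterminate form.
Expand each to leading order near x = -π: numerator ~ 4·(x + π), denominator ~ (x + π)/2.
The limit of the ratio is 8.

Final answer: 8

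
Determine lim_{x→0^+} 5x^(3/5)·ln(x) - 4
The product is a 0·∞ indeterminate form at x → 0⁺.
Rewrite the product as 5·ln(x) / x^(-3/5) and apply L'Hôpital, or use the standard hierarchy x^(-3/5) ≫ |ln x| as x → 0⁺.
The indeterminate product → 0, so the limit = -4.

Final answer: -4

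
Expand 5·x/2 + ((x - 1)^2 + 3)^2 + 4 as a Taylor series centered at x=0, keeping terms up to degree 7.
x^4 - 4·x^3 + 12·x^2 - 27·x/2 + 20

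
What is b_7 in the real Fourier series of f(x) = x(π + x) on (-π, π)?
b_7 = (1/π) ∫_{-π}^{π} f(x)·sin(7x) dx.
Evaluate the integral (use parity and integration by parts as needed): b_7 = 2·π/7.

Final answer: 2·π/7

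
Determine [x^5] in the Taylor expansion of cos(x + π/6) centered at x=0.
Expand to order 5: cos(x + π/6) = -x^5/240 + √(3)·x^4/48 + x^3/12 - √(3)·x^2/4 - x/2 + √(3)/2 + O(x^6).
The coefficient of x^5 is -1/240.

Final answer: -1/240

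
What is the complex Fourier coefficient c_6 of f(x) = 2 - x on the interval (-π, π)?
Compute the real Fourier coefficients first: a_6 = 0, b_6 = 1/3.
Then c_6 = (a_6 − i·b_6)/2 = -i/6.

Final answer: -i/6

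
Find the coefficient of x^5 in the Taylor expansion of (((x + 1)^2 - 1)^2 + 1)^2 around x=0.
Expand to order 5: (((x + 1)^2 - 1)^2 + 1)^2 = 32·x^5 + 18·x^4 + 8·x^3 + 8·x^2 + 1 + O(x^6).
The coefficient of x^5 is 32.

Final answer: 32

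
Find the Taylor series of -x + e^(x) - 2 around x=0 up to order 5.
x^5/120 + x^4/24 + x^3/6 + x^2/2 - 1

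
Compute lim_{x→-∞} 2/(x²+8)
Evaluate the dominant behaviour as x → -∞; each term tends to a finite value or vanishes.
Limit = 0.

Final answer: 0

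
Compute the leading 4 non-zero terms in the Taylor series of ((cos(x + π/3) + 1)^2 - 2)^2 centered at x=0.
√(3)·x^3/4 + 27·x^2/4 - 3·√(3)·x/4 + 1/16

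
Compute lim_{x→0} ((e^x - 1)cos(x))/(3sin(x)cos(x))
Both numerator and denominator → 0 as x → 0; this is a 0/0 indeterminate form.
Expand each to leading order near x = 0: numerator ~ x, denominator ~ 3·x.
The limit of the ratio is 1/3.

Final answer: 1/3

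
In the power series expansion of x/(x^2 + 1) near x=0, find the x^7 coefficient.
Expand to order 7: x/(x^2 + 1) = -x^7 + x^5 - x^3 + x + O(x^8).
The coefficient of x^7 is -1.

Final answer: -1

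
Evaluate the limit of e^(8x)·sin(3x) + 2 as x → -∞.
Evaluate the dominant behaviour as x → -∞; each term tends to a finite value or vanishes.
Limit = 2.

Final answer: 2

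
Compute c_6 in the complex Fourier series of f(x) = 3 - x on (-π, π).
Compute the real Fourier coefficients first: a_6 = 0, b_6 = 1/3.
Then c_6 = (a_6 − i·b_6)/2 = -i/6.

Final answer: -i/6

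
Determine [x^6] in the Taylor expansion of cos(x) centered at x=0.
Expand to order 6: cos(x) = -x^6/720 + x^4/24 - x^2/2 + 1 + O(x^7).
The coefficient of x^6 is -1/720.

Final answer: -1/720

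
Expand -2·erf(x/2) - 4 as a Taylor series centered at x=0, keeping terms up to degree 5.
-x^5/(80·√(π)) + x^3/(6·√(π)) - 2·x/√(π) - 4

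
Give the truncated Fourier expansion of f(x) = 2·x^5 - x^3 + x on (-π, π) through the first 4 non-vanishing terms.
(-82·π^2 + 4·π^4 + 494)·sin(x) + (-2·π^4 - 35/2 + 11·π^2)·sin(2·x) + (-98·π^2/27 + 250/81 + 4·π^4/3)·sin(3·x) + (-π^4 - 37/32 + 7·π^2/4)·sin(4·x)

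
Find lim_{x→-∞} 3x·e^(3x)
This is a 0·∞ indeterminate form at x → -∞.
Rewrite the product as 3x / e^(-3x) (an ∞/∞ form) and apply L'Hôpital, or use the standard hierarchy e^(3|x|) ≫ |x| as x → -∞.
The indeterminate product → 0, so the limit = 0.

Final answer: 0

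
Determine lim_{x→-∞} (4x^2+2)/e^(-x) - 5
The quotient is an ∞/∞ indeterminate form as x → -∞.
Compare growth rates of the dominant terms (exponentials ≫ polynomials ≫ logarithms), or apply L'Hôpital's rule; the quotient → 0.
Adding the constant: 0 - 5 = -5. Limit = -5.

Final answer: -5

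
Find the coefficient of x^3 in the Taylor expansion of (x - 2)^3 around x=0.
Expand to order 3: (x - 2)^3 = x^3 - 6·x^2 + 12·x - 8 + O(x^4).
The coefficient of x^3 is 1.

Final answer: 1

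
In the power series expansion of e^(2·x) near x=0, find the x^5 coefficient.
Expand to order 5: e^(2·x) = 4·x^5/15 + 2·x^4/3 + 4·x^3/3 + 2·x^2 + 2·x + 1 + O(x^6).
The coefficient of x^5 is 4/15.

Final answer: 4/15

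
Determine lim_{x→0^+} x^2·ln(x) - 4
The product is a 0·∞ indeterminate form at x → 0⁺.
Rewrite the product as ln(x) / x^(-2) and apply L'Hôpital, or use the standard hierarchy x^(-2) ≫ |ln x| as x → 0⁺.
The indeterminate product → 0, so the limit = -4.

Final answer: -4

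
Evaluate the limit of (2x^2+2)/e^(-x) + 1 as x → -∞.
The quotient is an ∞/∞ indeterminate form as x → -∞.
Compare growth rates of the dominant terms (exponentials ≫ polynomials ≫ logarithms), or apply L'Hôpital's rule; the quotient → 0.
Adding the constant: 0 + 1 = 1. Limit = 1.

Final answer: 1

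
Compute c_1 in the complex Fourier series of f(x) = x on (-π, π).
Compute the real Fourier coefficients first: a_1 = 0, b_1 = 2.
Then c_1 = (a_1 − i·b_1)/2 = -i.

Final answer: -i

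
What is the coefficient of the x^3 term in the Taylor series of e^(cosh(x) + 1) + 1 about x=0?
Expand to order 3: e^(cosh(x) + 1) + 1 = x^2·e^(2)/2 + 1 + e^(2) + O(x^4).
The coefficient of x^3 is 0.

Final answer: 0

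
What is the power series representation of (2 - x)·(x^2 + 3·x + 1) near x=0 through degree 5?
-x^3 - x^2 + 5·x + 2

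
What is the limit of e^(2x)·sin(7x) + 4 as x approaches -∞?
Evaluate the dominant behaviour as x → -∞; each term tends to a finite value or vanishes.
Limit = 4.

Final answer: 4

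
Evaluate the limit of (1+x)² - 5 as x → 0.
Direct substitution at x = 0 gives -4.

Final answer: -4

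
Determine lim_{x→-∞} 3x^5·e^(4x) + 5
The product is a 0·∞ indeterminate form at x → -∞.
Rewrite the product as 3x^5 / e^(-4x) (an ∞/∞ form) and apply L'Hôpital, or use the standard hierarchy e^(4|x|) ≫ |x^5| as x → -∞.
The indeterminate product → 0, so the limit = 5.

Final answer: 5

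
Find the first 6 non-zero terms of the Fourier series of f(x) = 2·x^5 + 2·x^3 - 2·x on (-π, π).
(-76·π^2 + 4·π^4 + 452)·sin(x) + (-2·π^4 - 10 + 8·π^2)·sin(2·x) + (-44·π^2/27 - 20/81 + 4·π^4/3)·sin(3·x) + (-π^4 + 29/32 + π^2/4)·sin(4·x) + (-524/625 + 4·π^2/25 + 4·π^4/5)·sin(5·x) + (-2·π^4/3 - 8·π^2/27 + 58/81)·sin(6·x)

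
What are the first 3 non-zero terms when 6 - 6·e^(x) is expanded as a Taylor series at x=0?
-x^3 - 3·x^2 - 6·x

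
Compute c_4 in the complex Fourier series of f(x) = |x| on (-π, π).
Compute the real Fourier coefficients first: a_4 = 0, b_4 = 0.
Then c_4 = (a_4 − i·b_4)/2 = 0.

Final answer: 0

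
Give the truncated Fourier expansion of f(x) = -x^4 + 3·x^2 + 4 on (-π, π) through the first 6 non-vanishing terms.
(-60 + 8·π^2)·cos(x) + (6 - 2·π^2)·cos(2·x) + (-52/27 + 8·π^2/9)·cos(3·x) + (15/16 - π^2/2)·cos(4·x) + (-348/625 + 8·π^2/25)·cos(5·x) - π^4/5 + 4 + π^2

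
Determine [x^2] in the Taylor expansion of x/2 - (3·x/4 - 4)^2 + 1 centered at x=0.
Expand to order 2: x/2 - (3·x/4 - 4)^2 + 1 = -9·x^2/16 + 13·x/2 - 15 + O(x^3).
The coefficient of x^2 is -9/16.

Final answer: -9/16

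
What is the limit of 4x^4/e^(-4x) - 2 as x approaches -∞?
The quotient is an ∞/∞ indeterminate form as x → -∞.
Compare growth rates of the dominant terms (exponentials ≫ polynomials ≫ logarithms), or apply L'Hôpital's rule; the quotient → 0.
Adding the constant: 0 - 2 = -2. Limit = -2.

Final answer: -2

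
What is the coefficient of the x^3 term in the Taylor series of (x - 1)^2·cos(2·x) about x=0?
Expand to order 3: (x - 1)^2·cos(2·x) = 4·x^3 - x^2 - 2·x + 1 + O(x^4).
The coefficient of x^3 is 4.

Final answer: 4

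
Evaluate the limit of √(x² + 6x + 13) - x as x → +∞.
This is an ∞ − ∞ indeterminate form.
Multiply and divide by the conjugate √(x²+6x + 13) + x; the x² terms cancel, leaving (6x + 13)/(√(x²+6x + 13)+x) → 6/2 = 3.
Limit = 3.

Final answer: 3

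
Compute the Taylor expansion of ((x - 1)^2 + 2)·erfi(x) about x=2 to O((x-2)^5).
3·erfi(2) + (2·√(π)·erfi(2) + 6·e^(4))·(x - 2)/√(π) + (√(π)·erfi(2) + 16·e^(4))·(x - 2)^2/√(π) + 28·e^(4)·(x - 2)^3/√(π) + 38·e^(4)·(x - 2)^4/√(π)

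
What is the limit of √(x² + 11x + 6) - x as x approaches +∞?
This is an ∞ − ∞ indeterminate form.
Multiply and divide by the conjugate √(x²+11x + 6) + x; the x² terms cancel, leaving (11x + 6)/(√(x²+11x + 6)+x) → 11/2.
Limit = 11/2.

Final answer: 11/2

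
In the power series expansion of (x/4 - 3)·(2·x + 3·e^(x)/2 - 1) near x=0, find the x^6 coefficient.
Expand to order 6: (x/4 - 3)·(2·x + 3·e^(x)/2 - 1) = -x^6/320 - 7·x^5/320 - x^4/8 - 9·x^3/16 - 11·x^2/8 - 83·x/8 - 3/2 + O(x^7).
The coefficient of x^6 is -1/320.

Final answer: -1/320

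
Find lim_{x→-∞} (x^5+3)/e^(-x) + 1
The quotient is an ∞/∞ indeterminate form as x → -∞.
Compare growth rates of the dominant terms (exponentials ≫ polynomials ≫ logarithms), or apply L'Hôpital's rule; the quotient → 0.
Adding the constant: 0 + 1 = 1. Limit = 1.

Final answer: 1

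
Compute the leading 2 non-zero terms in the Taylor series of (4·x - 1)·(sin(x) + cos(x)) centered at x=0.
3·x - 1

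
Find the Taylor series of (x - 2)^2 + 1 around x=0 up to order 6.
x^2 - 4·x + 5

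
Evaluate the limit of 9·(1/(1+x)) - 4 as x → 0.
Direct substitution at x = 0 gives 5.

Final answer: 5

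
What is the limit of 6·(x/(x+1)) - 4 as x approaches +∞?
Evaluate the dominant behaviour as x → +∞; each term tends to a finite value or vanishes.
Limit = 2.

Final answer: 2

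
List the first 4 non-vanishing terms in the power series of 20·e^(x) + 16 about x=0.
10·x^3/3 + 10·x^2 + 20·x + 36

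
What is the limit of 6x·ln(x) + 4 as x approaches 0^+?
The product is a 0·∞ indeterminate form at x → 0⁺.
Rewrite the product as 6·ln(x) / x^(-1) and apply L'Hôpital, or use the standard hierarchy x^(-1) ≫ |ln x| as x → 0⁺.
The indeterminate product → 0, so the limit = 4.

Final answer: 4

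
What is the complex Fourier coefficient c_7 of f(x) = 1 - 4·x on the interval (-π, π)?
Compute the real Fourier coefficients first: a_7 = 0, b_7 = -8/7.
Then c_7 = (a_7 − i·b_7)/2 = 4·i/7.

Final answer: 4·i/7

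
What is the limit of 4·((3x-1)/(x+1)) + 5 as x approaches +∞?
Evaluate the dominant behaviour as x → +∞; each term tends to a finite value or vanishes.
Limit = 17.

Final answer: 17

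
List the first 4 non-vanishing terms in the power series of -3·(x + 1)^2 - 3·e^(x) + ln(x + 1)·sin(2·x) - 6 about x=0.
-3·x^3/2 - 5·x^2/2 - 9·x - 12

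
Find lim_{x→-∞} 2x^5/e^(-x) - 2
The quotient is an ∞/∞ indeterminate form as x → -∞.
Compare growth rates of the dominant terms (exponentials ≫ polynomials ≫ logarithms), or apply L'Hôpital's rule; the quotient → 0.
Adding the constant: 0 - 2 = -2. Limit = -2.

Final answer: -2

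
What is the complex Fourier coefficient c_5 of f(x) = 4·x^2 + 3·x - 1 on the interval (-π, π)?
Compute the real Fourier coefficients first: a_5 = -16/25, b_5 = 6/5.
Then c_5 = (a_5 − i·b_5)/2 = -8/25 - 3·i/5.

Final answer: -8/25 - 3·i/5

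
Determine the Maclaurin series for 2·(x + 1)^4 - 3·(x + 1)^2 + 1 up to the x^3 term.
8·x^3 + 9·x^2 + 2·x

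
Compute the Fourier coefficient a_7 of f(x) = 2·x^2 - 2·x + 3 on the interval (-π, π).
a_7 = (1/π) ∫_{-π}^{π} f(x)·cos(7x) dx.
Evaluate the integral (use parity and integration by parts as needed): a_7 = -8/49.

Final answer: -8/49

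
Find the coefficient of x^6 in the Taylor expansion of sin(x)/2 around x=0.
Expand to order 6: sin(x)/2 = x^5/240 - x^3/12 + x/2 + O(x^7).
The coefficient of x^6 is 0.

Final answer: 0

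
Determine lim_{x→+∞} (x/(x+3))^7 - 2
As x → +∞: x/(x+3) = 1/(1 + 3/x) → 1, and the 7th power of a limit-1 base also → 1; with the additive constant, 1 - 2 = -1.
Limit = -1.

Final answer: -1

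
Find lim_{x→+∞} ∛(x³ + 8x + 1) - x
This is an ∞ − ∞ indeterminate form.
Multiply by (A² + AB + B²)/(A² + AB + B²) where A = ∛(x³+8x + 1), B = x to use A³ − B³ = (A−B)(A²+AB+B²); the x³ terms cancel, leaving (8x + 1)/(A²+AB+B²) with denominator ~ 3x², so the limit is 0.
Limit = 0.

Final answer: 0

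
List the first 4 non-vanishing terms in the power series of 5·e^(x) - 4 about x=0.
5·x^3/6 + 5·x^2/2 + 5·x + 1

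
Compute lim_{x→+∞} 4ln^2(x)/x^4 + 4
The quotient is an ∞/∞ indeterminate form as x → +∞.
The polynomial denominator x^4 dominates the logarithmic numerator (any positive power of x ≫ ln^2(x) as x → ∞), so the quotient → 0.
Adding the constant: 0 + 4 = 4. Limit = 4.

Final answer: 4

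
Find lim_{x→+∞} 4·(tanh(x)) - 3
Evaluate the dominant behaviour as x → +∞; each term tends to a finite value or vanishes.
Limit = 1.

Final answer: 1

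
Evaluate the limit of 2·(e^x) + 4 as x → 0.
Direct substitution at x = 0 gives 6.

Final answer: 6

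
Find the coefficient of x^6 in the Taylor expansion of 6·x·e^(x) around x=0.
Expand to order 6: 6·x·e^(x) = x^6/20 + x^5/4 + x^4 + 3·x^3 + 6·x^2 + 6·x + O(x^7).
The coefficient of x^6 is 1/20.

Final answer: 1/20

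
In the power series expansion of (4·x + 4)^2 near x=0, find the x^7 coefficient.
Expand to order 7: (4·x + 4)^2 = 16·x^2 + 32·x + 16 + O(x^8).
The coefficient of x^7 is 0.

Final answer: 0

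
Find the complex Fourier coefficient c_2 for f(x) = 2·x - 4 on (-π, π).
Compute the real Fourier coefficients first: a_2 = 0, b_2 = -2.
Then c_2 = (a_2 − i·b_2)/2 = i.

Final answer: i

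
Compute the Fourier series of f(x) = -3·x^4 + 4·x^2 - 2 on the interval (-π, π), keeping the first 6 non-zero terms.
(-160 + 24·π^2)·cos(x) + (13 - 6·π^2)·cos(2·x) + (-32/9 + 8·π^2/3)·cos(3·x) + (25/16 - 3·π^2/2)·cos(4·x) + (-544/625 + 24·π^2/25)·cos(5·x) - 3·π^4/5 - 2 + 4·π^2/3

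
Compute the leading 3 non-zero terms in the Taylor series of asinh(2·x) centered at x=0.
12·x^5/5 - 4·x^3/3 + 2·x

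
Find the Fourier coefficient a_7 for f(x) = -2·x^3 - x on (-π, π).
a_7 = (1/π) ∫_{-π}^{π} f(x)·cos(7x) dx.
Evaluate the integral (use parity and integration by parts as needed): a_7 = 0.

Final answer: 0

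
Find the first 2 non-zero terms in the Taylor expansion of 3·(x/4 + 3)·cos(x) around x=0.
3·x/4 + 9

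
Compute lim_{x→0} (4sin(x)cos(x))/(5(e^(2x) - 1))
Both numerator and denominator → 0 as x → 0; this is a 0/0 indeterminate form.
Expand each to leading order near x = 0: numerator ~ 4·x, denominator ~ 10·x.
The limit of the ratio is 2/5.

Final answer: 2/5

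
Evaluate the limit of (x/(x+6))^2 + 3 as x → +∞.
As x → +∞: x/(x+6) = 1/(1 + 6/x) → 1, and the 2nd power of a limit-1 base also → 1; with the additive constant, 1 + 3 = 4.
Limit = 4.

Final answer: 4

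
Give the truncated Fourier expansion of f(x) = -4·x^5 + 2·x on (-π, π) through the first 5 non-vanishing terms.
(-956 - 8·π^4 + 160·π^2)·sin(x) + (-20·π^2 + 28 + 4·π^4)·sin(2·x) + (-8·π^4/3 - 212/81 + 160·π^2/27)·sin(3·x) + (-5·π^2/2 - 1/16 + 2·π^4)·sin(4·x) + (-8·π^4/5 + 308/625 + 32·π^2/25)·sin(5·x)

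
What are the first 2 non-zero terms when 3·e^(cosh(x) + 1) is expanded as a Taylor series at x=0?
3·x^2·e^(2)/2 + 3·e^(2)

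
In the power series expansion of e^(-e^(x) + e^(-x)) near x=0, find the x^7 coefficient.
Expand to order 7: e^(-e^(x) + e^(-x)) = -989·x^7/2520 + 28·x^6/45 - 19·x^5/20 + 4·x^4/3 - 5·x^3/3 + 2·x^2 - 2·x + 1 + O(x^8).
The coefficient of x^7 is -989/2520.

Final answer: -989/2520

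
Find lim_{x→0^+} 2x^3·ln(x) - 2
The product is a 0·∞ indeterminate form at x → 0⁺.
Rewrite the product as 2·ln(x) / x^(-3) and apply L'Hôpital, or use the standard hierarchy x^(-3) ≫ |ln x| as x → 0⁺.
The indeterminate product → 0, so the limit = -2.

Final answer: -2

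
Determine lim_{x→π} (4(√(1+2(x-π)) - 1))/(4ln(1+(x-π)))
Both numerator and denominator → 0 as x → π; this is a 0/0 indeterminate form.
Expand each to leading order near x = π: numerator ~ 4·(x - π), denominator ~ 4·(x - π).
The limit of the ratio is 1.

Final answer: 1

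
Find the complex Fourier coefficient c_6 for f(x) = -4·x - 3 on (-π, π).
Compute the real Fourier coefficients first: a_6 = 0, b_6 = 4/3.
Then c_6 = (a_6 − i·b_6)/2 = -2·i/3.

Final answer: -2·i/3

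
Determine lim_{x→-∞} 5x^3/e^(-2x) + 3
The quotient is an ∞/∞ indeterminate form as x → -∞.
Compare growth rates of the dominant terms (exponentials ≫ polynomials ≫ logarithms), or apply L'Hôpital's rule; the quotient → 0.
Adding the constant: 0 + 3 = 3. Limit = 3.

Final answer: 3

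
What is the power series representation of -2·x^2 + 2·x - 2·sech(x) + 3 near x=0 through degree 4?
-5·x^4/12 - x^2 + 2·x + 1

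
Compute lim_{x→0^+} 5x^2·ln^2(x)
This is a 0·∞ indeterminate form at x → 0⁺.
Rewrite the product as 5·ln^2(x) / x^(-2) and apply L'Hôpital, or use the standard hierarchy x^(-2) ≫ |ln x|^2 as x → 0⁺.
The indeterminate product → 0, so the limit = 0.

Final answer: 0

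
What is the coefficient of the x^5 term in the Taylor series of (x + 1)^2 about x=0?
Expand to order 5: (x + 1)^2 = x^2 + 2·x + 1 + O(x^6).
The coefficient of x^5 is 0.

Final answer: 0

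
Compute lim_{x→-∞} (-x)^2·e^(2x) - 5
The product is a 0·∞ indeterminate form at x → -∞.
Rewrite the product as (-x)^2 / e^(-2x) (an ∞/∞ form) and apply L'Hôpital, or use the standard hierarchy e^(2|x|) ≫ |(-x)^2| as x → -∞.
The indeterminate product → 0, so the limit = -5.

Final answer: -5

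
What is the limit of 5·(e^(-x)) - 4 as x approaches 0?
Direct substitution at x = 0 gives 1.

Final answer: 1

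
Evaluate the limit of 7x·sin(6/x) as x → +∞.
As x → +∞: let u = 6/x → 0⁺; then 7·x·sin(6/x) = 7·6·sin(u)/u → 7·6·1 = 42.
Limit = 42.

Final answer: 42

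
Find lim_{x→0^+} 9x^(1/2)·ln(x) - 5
The product is a 0·∞ indeterminate form at x → 0⁺.
Rewrite the product as 9·ln(x) / x^(-1/2) and apply L'Hôpital, or use the standard hierarchy x^(-1/2) ≫ |ln x| as x → 0⁺.
The indeterminate product → 0, so the limit = -5.

Final answer: -5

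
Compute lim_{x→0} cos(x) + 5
Direct substitution at x = 0 gives 6.

Final answer: 6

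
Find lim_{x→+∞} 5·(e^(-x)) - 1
Evaluate the dominant behaviour as x → +∞; each term tends to a finite value or vanishes.
Limit = -1.

Final answer: -1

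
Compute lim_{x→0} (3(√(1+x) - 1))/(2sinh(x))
Both numerator and denominator → 0 as x → 0; this is a 0/0 indeterminate form.
Expand each to leading order near x = 0: numerator ~ 3·x/2, denominator ~ 2·x.
The limit of the ratio is 3/4.

Final answer: 3/4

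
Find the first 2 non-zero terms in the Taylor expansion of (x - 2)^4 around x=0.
16 - 32·x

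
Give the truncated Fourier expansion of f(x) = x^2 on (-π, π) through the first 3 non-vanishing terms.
-4·cos(x) + cos(2·x) + π^2/3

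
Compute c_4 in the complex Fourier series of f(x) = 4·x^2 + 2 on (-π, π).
Compute the real Fourier coefficients first: a_4 = 1, b_4 = 0.
Then c_4 = (a_4 − i·b_4)/2 = 1/2.

Final answer: 1/2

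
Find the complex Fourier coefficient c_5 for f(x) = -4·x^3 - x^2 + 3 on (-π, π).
Compute the real Fourier coefficients first: a_5 = 4/25, b_5 = 48/125 - 8·π^2/5.
Then c_5 = (a_5 − i·b_5)/2 = 2/25 - 24·i/125 + 4·i·π^2/5.

Final answer: 2/25 - 24·i/125 + 4·i·π^2/5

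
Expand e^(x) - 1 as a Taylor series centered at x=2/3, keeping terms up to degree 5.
-1 + e^(2/3) + e^(2/3)·(x - 2/3) + e^(2/3)·(x - 2/3)^2/2 + e^(2/3)·(x - 2/3)^3/6 + e^(2/3)·(x - 2/3)^4/24 + e^(2/3)·(x - 2/3)^5/120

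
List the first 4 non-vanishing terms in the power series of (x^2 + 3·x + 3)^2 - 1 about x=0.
6·x^3 + 15·x^2 + 18·x + 8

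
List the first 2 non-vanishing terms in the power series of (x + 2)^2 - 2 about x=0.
4·x + 2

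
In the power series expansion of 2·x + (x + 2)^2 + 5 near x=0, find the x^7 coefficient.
Expand to order 7: 2·x + (x + 2)^2 + 5 = x^2 + 6·x + 9 + O(x^8).
The coefficient of x^7 is 0.

Final answer: 0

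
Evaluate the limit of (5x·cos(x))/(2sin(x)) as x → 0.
Both numerator and denominator → 0 as x → 0; this is a 0/0 indeterminate form.
Expand each to leading order near x = 0: numerator ~ 5·x, denominator ~ 2·x.
The limit of the ratio is 5/2.

Final answer: 5/2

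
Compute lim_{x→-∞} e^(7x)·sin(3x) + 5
Evaluate the dominant behaviour as x → -∞; each term tends to a finite value or vanishes.
Limit = 5.

Final answer: 5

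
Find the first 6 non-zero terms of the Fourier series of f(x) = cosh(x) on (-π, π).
-cos(x)·sinh(π)/π + 2·cos(2·x)·sinh(π)/(5·π) - cos(3·x)·sinh(π)/(5·π) + 2·cos(4·x)·sinh(π)/(17·π) - cos(5·x)·sinh(π)/(13·π) + sinh(π)/π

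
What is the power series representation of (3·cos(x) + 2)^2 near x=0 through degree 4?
7·x^4/2 - 15·x^2 + 25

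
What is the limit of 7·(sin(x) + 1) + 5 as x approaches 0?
Direct substitution at x = 0 gives 12.

Final answer: 12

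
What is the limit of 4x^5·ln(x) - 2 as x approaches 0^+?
The product is a 0·∞ indeterminate form at x → 0⁺.
Rewrite the product as 4·ln(x) / x^(-5) and apply L'Hôpital, or use the standard hierarchy x^(-5) ≫ |ln x| as x → 0⁺.
The indeterminate product → 0, so the limit = -2.

Final answer: -2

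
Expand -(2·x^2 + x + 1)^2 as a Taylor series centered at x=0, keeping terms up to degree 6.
-4·x^4 - 4·x^3 - 5·x^2 - 2·x - 1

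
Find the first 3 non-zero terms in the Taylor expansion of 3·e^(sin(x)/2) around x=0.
3·x^2/8 + 3·x/2 + 3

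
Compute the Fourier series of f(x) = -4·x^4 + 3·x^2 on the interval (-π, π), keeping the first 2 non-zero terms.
(-204 + 32·π^2)·cos(x) - 4·π^4/5 + π^2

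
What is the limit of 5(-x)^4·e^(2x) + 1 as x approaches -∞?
The product is a 0·∞ indeterminate form at x → -∞.
Rewrite the product as 5(-x)^4 / e^(-2x) (an ∞/∞ form) and apply L'Hôpital, or use the standard hierarchy e^(2|x|) ≫ |(-x)^4| as x → -∞.
The indeterminate product → 0, so the limit = 1.

Final answer: 1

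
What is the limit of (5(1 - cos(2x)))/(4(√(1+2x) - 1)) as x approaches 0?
Both numerator and denominator → 0 as x → 0; this is a 0/0 indeterminate form.
Expand each to leading order near x = 0: numerator ~ 10·x^2, denominator ~ 4·x.
The limit of the ratio is 0.

Final answer: 0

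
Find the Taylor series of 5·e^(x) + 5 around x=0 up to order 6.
x^6/144 + x^5/24 + 5·x^4/24 + 5·x^3/6 + 5·x^2/2 + 5·x + 10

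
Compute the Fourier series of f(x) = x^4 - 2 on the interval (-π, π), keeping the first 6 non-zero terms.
(48 - 8·π^2)·cos(x) + (-3 + 2·π^2)·cos(2·x) + (16/27 - 8·π^2/9)·cos(3·x) + (-3/16 + π^2/2)·cos(4·x) + (48/625 - 8·π^2/25)·cos(5·x) - 2 + π^4/5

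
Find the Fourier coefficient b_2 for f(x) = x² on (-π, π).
b_2 = (1/π) ∫_{-π}^{π} f(x)·sin(2x) dx.
Evaluate the integral (use parity and integration by parts as needed): b_2 = 0.

Final answer: 0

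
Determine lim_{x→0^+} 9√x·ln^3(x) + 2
The product is a 0·∞ indeterminate form at x → 0⁺.
Rewrite the product as 9·ln^3(x) / x^(-1/2) and apply L'Hôpital, or use the standard hierarchy x^(-1/2) ≫ |ln x|^3 as x → 0⁺.
The indeterminate product → 0, so the limit = 2.

Final answer: 2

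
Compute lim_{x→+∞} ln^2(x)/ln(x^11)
This is an ∞/∞ indeterminate form as x → +∞.
Write ln(x^11) = 11·ln(x), reducing the quotient to ln(x)/11 → ∞.
Limit = ∞.

Final answer: ∞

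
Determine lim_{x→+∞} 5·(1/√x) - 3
Evaluate the dominant behaviour as x → +∞; each term tends to a finite value or vanishes.
Limit = -3.

Final answer: -3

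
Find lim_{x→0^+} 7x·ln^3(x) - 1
The product is a 0·∞ indeterminate form at x → 0⁺.
Rewrite the product as 7·ln^3(x) / x^(-1) and apply L'Hôpital, or use the standard hierarchy x^(-1) ≫ |ln x|^3 as x → 0⁺.
The indeterminate product → 0, so the limit = -1.

Final answer: -1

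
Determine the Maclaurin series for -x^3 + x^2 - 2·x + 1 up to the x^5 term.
-x^3 + x^2 - 2·x + 1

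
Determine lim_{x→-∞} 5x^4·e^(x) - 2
The product is a 0·∞ indeterminate form at x → -∞.
Rewrite the product as 5x^4 / e^(-x) (an ∞/∞ form) and apply L'Hôpital, or use the standard hierarchy e^(|x|) ≫ |x^4| as x → -∞.
The indeterminate product → 0, so the limit = -2.

Final answer: -2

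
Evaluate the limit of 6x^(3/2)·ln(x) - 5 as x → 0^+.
The product is a 0·∞ indeterminate form at x → 0⁺.
Rewrite the product as 6·ln(x) / x^(-3/2) and apply L'Hôpital, or use the standard hierarchy x^(-3/2) ≫ |ln x| as x → 0⁺.
The indeterminate product → 0, so the limit = -5.

Final answer: -5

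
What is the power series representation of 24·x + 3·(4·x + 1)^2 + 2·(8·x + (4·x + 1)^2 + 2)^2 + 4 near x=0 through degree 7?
512·x^4 + 1024·x^3 + 752·x^2 + 240·x + 25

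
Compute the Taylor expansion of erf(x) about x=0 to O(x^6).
x^5/(5·√(π)) - 2·x^3/(3·√(π)) + 2·x/√(π)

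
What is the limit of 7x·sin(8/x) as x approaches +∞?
As x → +∞: let u = 8/x → 0⁺; then 7·x·sin(8/x) = 7·8·sin(u)/u → 7·8·1 = 56.
Limit = 56.

Final answer: 56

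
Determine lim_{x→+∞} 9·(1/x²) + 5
Evaluate the dominant behaviour as x → +∞; each term tends to a finite value or vanishes.
Limit = 5.

Final answer: 5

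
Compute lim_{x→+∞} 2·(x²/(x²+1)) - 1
Evaluate the dominant behaviour as x → +∞; each term tends to a finite value or vanishes.
Limit = 1.

Final answer: 1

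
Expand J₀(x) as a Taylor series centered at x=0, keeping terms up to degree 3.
1 - x^2/4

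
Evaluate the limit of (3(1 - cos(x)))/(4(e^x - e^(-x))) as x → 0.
Both numerator and denominator → 0 as x → 0; this is a 0/0 indeterminate form.
Expand each to leading order near x = 0: numerator ~ 3·x^2/2, denominator ~ 8·x.
The limit of the ratio is 0.

Final answer: 0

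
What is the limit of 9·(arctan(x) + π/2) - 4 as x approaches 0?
Direct substitution at x = 0 gives -4 + 9·π/2.

Final answer: -4 + 9·π/2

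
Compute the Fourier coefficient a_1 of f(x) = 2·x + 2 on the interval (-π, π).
a_1 = (1/π) ∫_{-π}^{π} f(x)·cos(1x) dx.
Evaluate the integral (use parity and integration by parts as needed): a_1 = 0.

Final answer: 0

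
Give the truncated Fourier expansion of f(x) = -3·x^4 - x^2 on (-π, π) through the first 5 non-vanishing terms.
(-140 + 24·π^2)·cos(x) + (8 - 6·π^2)·cos(2·x) + (-4/3 + 8·π^2/3)·cos(3·x) + (5/16 - 3·π^2/2)·cos(4·x) - 3·π^4/5 - π^2/3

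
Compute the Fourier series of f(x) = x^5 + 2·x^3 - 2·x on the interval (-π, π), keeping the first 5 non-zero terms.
(-36·π^2 + 2·π^4 + 212)·sin(x) + (-π^4 - 5/2 + 3·π^2)·sin(2·x) + (-4·π^2/27 - 100/81 + 2·π^4/3)·sin(3·x) + (-π^4/2 - 3·π^2/8 + 73/64)·sin(4·x) + (-572/625 + 12·π^2/25 + 2·π^4/5)·sin(5·x)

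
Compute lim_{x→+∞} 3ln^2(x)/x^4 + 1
The quotient is an ∞/∞ indeterminate form as x → +∞.
The polynomial denominator x^4 dominates the logarithmic numerator (any positive power of x ≫ ln^2(x) as x → ∞), so the quotient → 0.
Adding the constant: 0 + 1 = 1. Limit = 1.

Final answer: 1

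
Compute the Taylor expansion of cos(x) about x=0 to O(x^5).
x^4/24 - x^2/2 + 1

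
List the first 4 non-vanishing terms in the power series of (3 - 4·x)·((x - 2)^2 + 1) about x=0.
-4·x^3 + 19·x^2 - 32·x + 15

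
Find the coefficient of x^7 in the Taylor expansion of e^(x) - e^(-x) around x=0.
Expand to order 7: e^(x) - e^(-x) = x^7/2520 + x^5/60 + x^3/3 + 2·x + O(x^8).
The coefficient of x^7 is 1/2520.

Final answer: 1/2520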